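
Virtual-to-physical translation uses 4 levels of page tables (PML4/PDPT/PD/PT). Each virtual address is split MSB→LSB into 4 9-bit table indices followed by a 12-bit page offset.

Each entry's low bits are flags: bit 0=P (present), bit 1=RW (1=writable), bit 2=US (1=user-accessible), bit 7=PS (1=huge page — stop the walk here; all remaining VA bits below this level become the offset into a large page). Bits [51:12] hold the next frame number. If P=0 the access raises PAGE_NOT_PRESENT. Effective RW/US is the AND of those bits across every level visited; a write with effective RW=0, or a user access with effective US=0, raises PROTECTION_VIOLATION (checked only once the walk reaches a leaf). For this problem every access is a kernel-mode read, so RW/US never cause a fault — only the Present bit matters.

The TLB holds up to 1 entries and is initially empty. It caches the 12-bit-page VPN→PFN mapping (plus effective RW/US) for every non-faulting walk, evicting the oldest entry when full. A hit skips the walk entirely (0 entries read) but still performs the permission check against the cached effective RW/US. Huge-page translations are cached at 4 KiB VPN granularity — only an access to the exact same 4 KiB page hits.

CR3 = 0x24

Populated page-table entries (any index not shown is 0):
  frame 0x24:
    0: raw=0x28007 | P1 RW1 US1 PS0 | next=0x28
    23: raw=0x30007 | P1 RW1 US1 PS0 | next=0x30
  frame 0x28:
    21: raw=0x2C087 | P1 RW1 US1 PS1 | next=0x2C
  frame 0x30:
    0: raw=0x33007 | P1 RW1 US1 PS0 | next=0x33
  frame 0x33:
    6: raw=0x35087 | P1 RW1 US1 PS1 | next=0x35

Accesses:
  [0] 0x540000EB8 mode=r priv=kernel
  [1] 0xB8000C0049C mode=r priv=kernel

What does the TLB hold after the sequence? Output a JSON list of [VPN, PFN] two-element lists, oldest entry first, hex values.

Per-access translation:
#0 VA=0x540000EB8 (r,kernel):
  L0: frame=0x24 idx=0 entry=0x28007 [P=1 RW=1 US=1 PS=0]
  L1: frame=0x28 idx=21 entry=0x2C087 [P=1 RW=1 US=1 PS=1]
  ✓ 0x2CEB8 (huge @L1)  — 2 lookups
#1 VA=0xB8000C0049C (r,kernel):
  L0: frame=0x24 idx=23 entry=0x30007 [P=1 RW=1 US=1 PS=0]
  L1: frame=0x30 idx=0 entry=0x33007 [P=1 RW=1 US=1 PS=0]
  L2: frame=0x33 idx=6 entry=0x35087 [P=1 RW=1 US=1 PS=1]
  ✓ 0x3549C (huge @L2)  — 3 lookups

TLB: [["0xB8000C00", "0x35"]]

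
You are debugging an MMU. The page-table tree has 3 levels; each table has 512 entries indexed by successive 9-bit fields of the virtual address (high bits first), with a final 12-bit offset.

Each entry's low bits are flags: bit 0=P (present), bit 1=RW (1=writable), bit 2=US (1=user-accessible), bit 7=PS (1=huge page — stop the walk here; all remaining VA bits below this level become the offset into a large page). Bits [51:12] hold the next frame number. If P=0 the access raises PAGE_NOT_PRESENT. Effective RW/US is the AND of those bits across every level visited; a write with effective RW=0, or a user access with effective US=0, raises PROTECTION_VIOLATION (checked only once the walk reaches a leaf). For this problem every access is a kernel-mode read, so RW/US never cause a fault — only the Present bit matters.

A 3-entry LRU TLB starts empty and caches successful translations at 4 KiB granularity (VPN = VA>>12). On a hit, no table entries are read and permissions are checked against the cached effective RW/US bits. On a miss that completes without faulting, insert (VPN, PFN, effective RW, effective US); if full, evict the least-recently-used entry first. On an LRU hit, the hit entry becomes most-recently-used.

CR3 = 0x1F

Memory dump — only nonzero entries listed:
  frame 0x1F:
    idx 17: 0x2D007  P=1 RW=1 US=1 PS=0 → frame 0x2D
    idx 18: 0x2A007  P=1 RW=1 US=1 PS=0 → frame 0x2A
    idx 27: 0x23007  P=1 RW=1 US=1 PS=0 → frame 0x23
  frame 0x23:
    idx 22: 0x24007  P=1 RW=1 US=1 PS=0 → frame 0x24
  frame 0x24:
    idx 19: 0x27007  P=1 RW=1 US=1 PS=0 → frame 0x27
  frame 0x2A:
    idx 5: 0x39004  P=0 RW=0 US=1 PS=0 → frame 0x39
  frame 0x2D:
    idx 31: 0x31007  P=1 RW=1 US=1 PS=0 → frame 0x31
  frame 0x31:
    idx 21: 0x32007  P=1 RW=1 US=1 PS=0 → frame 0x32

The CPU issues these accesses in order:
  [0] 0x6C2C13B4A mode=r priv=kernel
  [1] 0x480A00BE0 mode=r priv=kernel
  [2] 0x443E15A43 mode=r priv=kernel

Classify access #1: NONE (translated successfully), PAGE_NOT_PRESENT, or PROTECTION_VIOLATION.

Walk each access:
#0 VA=0x6C2C13B4A (r,kernel):
  [0] read 0x1F idx=27: raw=0x23007 flags P=1 W=1 U=1 S=0
  [1] read 0x23 idx=22: raw=0x24007 flags P=1 W=1 U=1 S=0
  [2] read 0x24 idx=19: raw=0x27007 flags P=1 W=1 U=1 S=0
  → PA=0x27B4A  (3 entries read)
#1 VA=0x480A00BE0 (r,kernel):
  [0] read 0x1F idx=18: raw=0x2A007 flags P=1 W=1 U=1 S=0
  [1] read 0x2A idx=5: raw=0x39004 flags P=0 W=0 U=1 S=0
  ⇒ fault: PAGE_NOT_PRESENT  — 2 lookups
#2 VA=0x443E15A43 (r,kernel):
  [0] read 0x1F idx=17: raw=0x2D007 flags P=1 W=1 U=1 S=0
  [1] read 0x2D idx=31: raw=0x31007 flags P=1 W=1 U=1 S=0
  [2] read 0x31 idx=21: raw=0x32007 flags P=1 W=1 U=1 S=0
  → PA=0x32A43  (3 entries read)

Access #1 fault: PAGE_NOT_PRESENT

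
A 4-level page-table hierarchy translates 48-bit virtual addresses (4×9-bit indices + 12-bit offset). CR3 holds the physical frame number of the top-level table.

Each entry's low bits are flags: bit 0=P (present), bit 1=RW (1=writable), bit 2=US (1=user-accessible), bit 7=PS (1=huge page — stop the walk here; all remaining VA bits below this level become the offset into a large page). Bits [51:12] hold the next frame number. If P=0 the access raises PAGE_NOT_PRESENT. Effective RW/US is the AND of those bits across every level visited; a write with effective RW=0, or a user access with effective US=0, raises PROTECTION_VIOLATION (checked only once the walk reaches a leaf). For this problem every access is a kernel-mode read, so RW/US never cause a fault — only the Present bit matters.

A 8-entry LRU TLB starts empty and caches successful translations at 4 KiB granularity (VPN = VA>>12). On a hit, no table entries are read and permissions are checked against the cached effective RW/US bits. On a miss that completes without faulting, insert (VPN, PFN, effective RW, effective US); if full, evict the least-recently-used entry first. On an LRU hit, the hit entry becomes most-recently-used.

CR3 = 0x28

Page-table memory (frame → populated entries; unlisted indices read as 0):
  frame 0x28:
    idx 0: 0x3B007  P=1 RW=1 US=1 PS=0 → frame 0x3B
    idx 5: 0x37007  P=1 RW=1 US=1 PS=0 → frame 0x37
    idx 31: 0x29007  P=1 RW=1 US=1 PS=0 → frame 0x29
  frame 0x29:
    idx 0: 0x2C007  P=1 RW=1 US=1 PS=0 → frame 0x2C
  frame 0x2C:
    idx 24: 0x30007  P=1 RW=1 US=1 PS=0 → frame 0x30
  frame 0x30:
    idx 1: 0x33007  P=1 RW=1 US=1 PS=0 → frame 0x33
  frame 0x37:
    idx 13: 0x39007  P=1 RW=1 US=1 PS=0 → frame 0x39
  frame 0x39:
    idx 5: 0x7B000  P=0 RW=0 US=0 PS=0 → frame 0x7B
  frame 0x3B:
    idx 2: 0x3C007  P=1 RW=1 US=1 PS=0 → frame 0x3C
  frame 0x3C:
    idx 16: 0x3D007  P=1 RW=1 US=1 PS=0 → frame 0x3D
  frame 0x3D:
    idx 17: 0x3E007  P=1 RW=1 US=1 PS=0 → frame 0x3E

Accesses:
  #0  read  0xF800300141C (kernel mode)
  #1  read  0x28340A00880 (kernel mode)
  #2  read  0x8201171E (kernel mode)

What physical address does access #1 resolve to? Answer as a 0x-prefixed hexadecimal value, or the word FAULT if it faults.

Walk each access:
#0 VA=0xF800300141C (r,kernel):
  lvl0: tbl 0x28, slot 31 ⇒ 0x29007 (P1/RW1/US1/PS0)
  lvl1: tbl 0x29, slot 0 ⇒ 0x2C007 (P1/RW1/US1/PS0)
  lvl2: tbl 0x2C, slot 24 ⇒ 0x30007 (P1/RW1/US1/PS0)
  lvl3: tbl 0x30, slot 1 ⇒ 0x33007 (P1/RW1/US1/PS0)
  → PA=0x3341C  (4 entries read)
#1 VA=0x28340A00880 (r,kernel):
  lvl0: tbl 0x28, slot 5 ⇒ 0x37007 (P1/RW1/US1/PS0)
  lvl1: tbl 0x37, slot 13 ⇒ 0x39007 (P1/RW1/US1/PS0)
  lvl2: tbl 0x39, slot 5 ⇒ 0x7B000 (P0/RW0/US0/PS0)
  ✗ PAGE_NOT_PRESENT  [3 reads]
#2 VA=0x8201171E (r,kernel):
  lvl0: tbl 0x28, slot 0 ⇒ 0x3B007 (P1/RW1/US1/PS0)
  lvl1: tbl 0x3B, slot 2 ⇒ 0x3C007 (P1/RW1/US1/PS0)
  lvl2: tbl 0x3C, slot 16 ⇒ 0x3D007 (P1/RW1/US1/PS0)
  lvl3: tbl 0x3D, slot 17 ⇒ 0x3E007 (P1/RW1/US1/PS0)
  → PA=0x3E71E  (4 entries read)

Access #1 PA: FAULT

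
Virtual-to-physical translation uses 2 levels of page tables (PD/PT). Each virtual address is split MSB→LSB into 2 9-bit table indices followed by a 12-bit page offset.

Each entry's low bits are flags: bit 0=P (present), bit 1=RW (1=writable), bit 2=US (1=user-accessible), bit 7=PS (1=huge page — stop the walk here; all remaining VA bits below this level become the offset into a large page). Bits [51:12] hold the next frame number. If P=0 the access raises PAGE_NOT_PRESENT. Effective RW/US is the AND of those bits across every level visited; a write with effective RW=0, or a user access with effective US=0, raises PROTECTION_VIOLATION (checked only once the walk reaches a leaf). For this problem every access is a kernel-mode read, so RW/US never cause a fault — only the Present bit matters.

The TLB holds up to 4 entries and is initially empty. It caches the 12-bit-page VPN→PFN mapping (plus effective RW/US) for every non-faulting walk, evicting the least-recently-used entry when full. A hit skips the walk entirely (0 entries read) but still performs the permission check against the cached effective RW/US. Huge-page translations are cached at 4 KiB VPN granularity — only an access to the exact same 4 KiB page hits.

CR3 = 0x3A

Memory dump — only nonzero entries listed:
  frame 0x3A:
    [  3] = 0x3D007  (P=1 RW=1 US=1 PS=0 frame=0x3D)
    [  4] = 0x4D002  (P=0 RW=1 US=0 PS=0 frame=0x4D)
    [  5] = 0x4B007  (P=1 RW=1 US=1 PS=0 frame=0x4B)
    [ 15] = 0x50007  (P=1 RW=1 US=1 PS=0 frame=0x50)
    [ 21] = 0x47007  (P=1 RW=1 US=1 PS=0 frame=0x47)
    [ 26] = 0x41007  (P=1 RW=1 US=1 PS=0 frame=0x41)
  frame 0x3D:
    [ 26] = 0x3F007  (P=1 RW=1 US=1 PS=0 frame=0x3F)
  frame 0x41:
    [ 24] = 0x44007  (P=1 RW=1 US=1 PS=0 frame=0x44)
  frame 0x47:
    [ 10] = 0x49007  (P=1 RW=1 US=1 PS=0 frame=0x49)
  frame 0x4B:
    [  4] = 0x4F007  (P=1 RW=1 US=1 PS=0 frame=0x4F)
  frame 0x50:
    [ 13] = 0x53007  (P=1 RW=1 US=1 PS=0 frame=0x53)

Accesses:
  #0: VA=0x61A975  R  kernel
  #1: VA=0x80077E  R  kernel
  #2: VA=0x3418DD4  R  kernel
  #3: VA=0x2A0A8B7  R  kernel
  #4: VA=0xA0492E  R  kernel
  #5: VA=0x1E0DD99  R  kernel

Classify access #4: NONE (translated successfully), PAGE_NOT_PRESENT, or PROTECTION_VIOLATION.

Per-access translation:
#0 VA=0x61A975 (r,kernel):
  L0: frame=0x3A idx=3 entry=0x3D007 [P=1 RW=1 US=1 PS=0]
  L1: frame=0x3D idx=26 entry=0x3F007 [P=1 RW=1 US=1 PS=0]
  ✓ 0x3F975  — 2 lookups
#1 VA=0x80077E (r,kernel):
  L0: frame=0x3A idx=4 entry=0x4D002 [P=0 RW=1 US=0 PS=0]
  → PAGE_NOT_PRESENT  (1 entries read)
#2 VA=0x3418DD4 (r,kernel):
  L0: frame=0x3A idx=26 entry=0x41007 [P=1 RW=1 US=1 PS=0]
  L1: frame=0x41 idx=24 entry=0x44007 [P=1 RW=1 US=1 PS=0]
  ✓ 0x44DD4  — 2 lookups
#3 VA=0x2A0A8B7 (r,kernel):
  L0: frame=0x3A idx=21 entry=0x47007 [P=1 RW=1 US=1 PS=0]
  L1: frame=0x47 idx=10 entry=0x49007 [P=1 RW=1 US=1 PS=0]
  ✓ 0x498B7  — 2 lookups
#4 VA=0xA0492E (r,kernel):
  L0: frame=0x3A idx=5 entry=0x4B007 [P=1 RW=1 US=1 PS=0]
  L1: frame=0x4B idx=4 entry=0x4F007 [P=1 RW=1 US=1 PS=0]
  ✓ 0x4F92E  — 2 lookups
#5 VA=0x1E0DD99 (r,kernel):
  L0: frame=0x3A idx=15 entry=0x50007 [P=1 RW=1 US=1 PS=0]
  L1: frame=0x50 idx=13 entry=0x53007 [P=1 RW=1 US=1 PS=0]
  ✓ 0x53D99  — 2 lookups

Access #4 fault: NONE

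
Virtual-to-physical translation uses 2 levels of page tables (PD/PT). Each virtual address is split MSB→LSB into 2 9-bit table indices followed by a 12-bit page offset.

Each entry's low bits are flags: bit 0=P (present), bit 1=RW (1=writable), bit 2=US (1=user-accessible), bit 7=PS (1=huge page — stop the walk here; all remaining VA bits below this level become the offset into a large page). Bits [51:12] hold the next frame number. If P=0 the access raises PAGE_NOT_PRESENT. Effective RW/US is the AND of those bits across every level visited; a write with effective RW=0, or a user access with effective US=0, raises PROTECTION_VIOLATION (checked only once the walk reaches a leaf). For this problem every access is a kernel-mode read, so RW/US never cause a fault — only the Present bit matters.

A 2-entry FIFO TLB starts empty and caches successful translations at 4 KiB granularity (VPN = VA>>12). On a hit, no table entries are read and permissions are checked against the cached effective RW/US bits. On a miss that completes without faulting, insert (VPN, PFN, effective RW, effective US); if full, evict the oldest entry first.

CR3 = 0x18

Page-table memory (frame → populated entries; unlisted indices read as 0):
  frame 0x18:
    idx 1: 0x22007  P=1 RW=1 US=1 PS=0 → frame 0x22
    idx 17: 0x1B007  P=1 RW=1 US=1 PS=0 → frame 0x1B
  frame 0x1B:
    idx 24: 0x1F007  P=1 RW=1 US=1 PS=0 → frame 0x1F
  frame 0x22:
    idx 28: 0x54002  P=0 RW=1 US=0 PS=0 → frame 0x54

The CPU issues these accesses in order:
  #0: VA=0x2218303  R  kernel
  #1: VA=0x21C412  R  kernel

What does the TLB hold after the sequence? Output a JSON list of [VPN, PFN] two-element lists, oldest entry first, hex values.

Per-access translation:
#0 VA=0x2218303 (r,kernel):
  L0 @0x18[17] → 0x1B007  P=1,RW=1,US=1,PS=0
  L1 @0x1B[24] → 0x1F007  P=1,RW=1,US=1,PS=0
  ✓ 0x1F303  — 2 lookups
#1 VA=0x21C412 (r,kernel):
  L0 @0x18[1] → 0x22007  P=1,RW=1,US=1,PS=0
  L1 @0x22[28] → 0x54002  P=0,RW=1,US=0,PS=0
  → PAGE_NOT_PRESENT  (2 entries read)

TLB: [["0x2218", "0x1F"]]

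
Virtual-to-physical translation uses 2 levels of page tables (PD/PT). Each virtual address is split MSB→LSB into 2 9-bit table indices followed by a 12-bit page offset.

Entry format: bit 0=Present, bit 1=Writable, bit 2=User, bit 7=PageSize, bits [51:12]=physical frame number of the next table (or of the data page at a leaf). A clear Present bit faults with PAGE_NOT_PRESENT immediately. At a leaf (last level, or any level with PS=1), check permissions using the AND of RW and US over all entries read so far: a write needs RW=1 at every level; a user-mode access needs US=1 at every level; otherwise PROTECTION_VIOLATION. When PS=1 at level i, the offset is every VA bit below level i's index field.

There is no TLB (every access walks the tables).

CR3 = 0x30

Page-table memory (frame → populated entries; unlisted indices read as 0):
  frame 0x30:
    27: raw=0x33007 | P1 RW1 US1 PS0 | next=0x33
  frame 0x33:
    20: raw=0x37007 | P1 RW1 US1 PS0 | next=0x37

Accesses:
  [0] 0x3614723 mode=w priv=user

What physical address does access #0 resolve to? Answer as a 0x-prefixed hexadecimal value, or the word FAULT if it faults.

Per-access translation:
#0 VA=0x3614723 (w,user):
  L0 @0x30[27] → 0x33007  P=1,RW=1,US=1,PS=0
  L1 @0x33[20] → 0x37007  P=1,RW=1,US=1,PS=0
  → PA=0x37723  (2 entries read)

Access #0 PA: 0x37723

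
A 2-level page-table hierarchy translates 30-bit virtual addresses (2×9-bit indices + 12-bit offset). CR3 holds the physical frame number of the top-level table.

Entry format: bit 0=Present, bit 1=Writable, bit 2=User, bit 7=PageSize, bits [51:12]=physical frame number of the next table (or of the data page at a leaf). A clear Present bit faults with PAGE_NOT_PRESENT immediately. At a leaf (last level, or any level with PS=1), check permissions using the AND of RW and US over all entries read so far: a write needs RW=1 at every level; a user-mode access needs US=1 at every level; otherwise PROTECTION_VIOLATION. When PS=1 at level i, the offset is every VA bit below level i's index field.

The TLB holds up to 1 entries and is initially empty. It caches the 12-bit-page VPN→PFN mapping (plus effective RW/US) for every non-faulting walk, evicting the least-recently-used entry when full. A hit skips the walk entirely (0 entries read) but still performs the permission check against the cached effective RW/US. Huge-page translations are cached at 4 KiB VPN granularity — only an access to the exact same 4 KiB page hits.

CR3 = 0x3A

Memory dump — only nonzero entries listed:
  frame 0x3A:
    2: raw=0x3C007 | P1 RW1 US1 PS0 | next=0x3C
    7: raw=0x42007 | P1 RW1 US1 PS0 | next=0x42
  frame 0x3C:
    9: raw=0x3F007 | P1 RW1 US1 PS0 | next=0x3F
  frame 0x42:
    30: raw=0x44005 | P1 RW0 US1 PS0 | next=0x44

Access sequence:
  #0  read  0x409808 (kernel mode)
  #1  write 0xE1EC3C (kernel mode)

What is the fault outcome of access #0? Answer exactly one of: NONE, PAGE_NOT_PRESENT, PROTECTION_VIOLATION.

Per-access translation:
#0 VA=0x409808 (r,kernel):
  L0: frame=0x3A idx=2 entry=0x3C007 [P=1 RW=1 US=1 PS=0]
  L1: frame=0x3C idx=9 entry=0x3F007 [P=1 RW=1 US=1 PS=0]
  ⇒ phys 0x3F808  [2 reads]
#1 VA=0xE1EC3C (w,kernel):
  L0: frame=0x3A idx=7 entry=0x42007 [P=1 RW=1 US=1 PS=0]
  L1: frame=0x42 idx=30 entry=0x44005 [P=1 RW=0 US=1 PS=0]
  ✗ PROTECTION_VIOLATION  [2 reads]

Access #0 fault: NONE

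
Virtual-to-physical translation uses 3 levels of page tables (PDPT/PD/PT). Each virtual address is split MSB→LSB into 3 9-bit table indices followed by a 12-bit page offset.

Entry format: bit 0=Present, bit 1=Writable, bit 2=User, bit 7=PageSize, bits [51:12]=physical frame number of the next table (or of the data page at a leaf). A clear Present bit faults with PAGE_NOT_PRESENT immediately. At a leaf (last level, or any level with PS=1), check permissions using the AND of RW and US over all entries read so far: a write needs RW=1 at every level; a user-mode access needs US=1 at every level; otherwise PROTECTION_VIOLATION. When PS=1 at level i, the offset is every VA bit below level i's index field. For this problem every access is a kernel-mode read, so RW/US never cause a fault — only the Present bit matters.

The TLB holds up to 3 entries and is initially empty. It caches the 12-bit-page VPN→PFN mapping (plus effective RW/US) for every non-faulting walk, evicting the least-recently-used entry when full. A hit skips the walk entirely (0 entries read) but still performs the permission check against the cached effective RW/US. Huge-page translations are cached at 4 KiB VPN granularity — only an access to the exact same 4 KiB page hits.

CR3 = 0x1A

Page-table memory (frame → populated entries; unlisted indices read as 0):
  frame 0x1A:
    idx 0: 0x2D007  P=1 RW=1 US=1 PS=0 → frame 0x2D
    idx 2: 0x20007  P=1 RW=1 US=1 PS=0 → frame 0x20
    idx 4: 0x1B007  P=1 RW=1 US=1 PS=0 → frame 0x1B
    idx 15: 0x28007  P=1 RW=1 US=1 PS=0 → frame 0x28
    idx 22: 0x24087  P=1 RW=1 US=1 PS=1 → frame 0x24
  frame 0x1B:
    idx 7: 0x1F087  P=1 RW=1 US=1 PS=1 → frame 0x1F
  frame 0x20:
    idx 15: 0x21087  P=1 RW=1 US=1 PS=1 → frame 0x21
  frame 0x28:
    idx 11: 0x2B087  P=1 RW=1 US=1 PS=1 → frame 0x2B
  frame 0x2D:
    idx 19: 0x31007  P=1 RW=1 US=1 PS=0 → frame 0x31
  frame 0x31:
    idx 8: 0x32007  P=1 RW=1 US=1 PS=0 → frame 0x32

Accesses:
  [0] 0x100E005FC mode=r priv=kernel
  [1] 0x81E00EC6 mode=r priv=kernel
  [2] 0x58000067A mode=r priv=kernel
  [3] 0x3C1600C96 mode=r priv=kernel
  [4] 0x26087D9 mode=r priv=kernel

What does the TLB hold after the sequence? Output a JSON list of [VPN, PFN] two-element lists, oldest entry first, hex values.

Walk each access:
#0 VA=0x100E005FC (r,kernel):
  lvl0: tbl 0x1A, slot 4 ⇒ 0x1B007 (P1/RW1/US1/PS0)
  lvl1: tbl 0x1B, slot 7 ⇒ 0x1F087 (P1/RW1/US1/PS1)
  ⇒ phys 0x1F5FC (huge @L1)  [2 reads]
#1 VA=0x81E00EC6 (r,kernel):
  lvl0: tbl 0x1A, slot 2 ⇒ 0x20007 (P1/RW1/US1/PS0)
  lvl1: tbl 0x20, slot 15 ⇒ 0x21087 (P1/RW1/US1/PS1)
  ⇒ phys 0x21EC6 (huge @L1)  [2 reads]
#2 VA=0x58000067A (r,kernel):
  lvl0: tbl 0x1A, slot 22 ⇒ 0x24087 (P1/RW1/US1/PS1)
  ⇒ phys 0x2467A (huge @L0)  [1 reads]
#3 VA=0x3C1600C96 (r,kernel):
  lvl0: tbl 0x1A, slot 15 ⇒ 0x28007 (P1/RW1/US1/PS0)
  lvl1: tbl 0x28, slot 11 ⇒ 0x2B087 (P1/RW1/US1/PS1)
  ⇒ phys 0x2BC96 (huge @L1)  [2 reads]
#4 VA=0x26087D9 (r,kernel):
  lvl0: tbl 0x1A, slot 0 ⇒ 0x2D007 (P1/RW1/US1/PS0)
  lvl1: tbl 0x2D, slot 19 ⇒ 0x31007 (P1/RW1/US1/PS0)
  lvl2: tbl 0x31, slot 8 ⇒ 0x32007 (P1/RW1/US1/PS0)
  ⇒ phys 0x327D9  [3 reads]

TLB: [["0x580000", "0x24"], ["0x3C1600", "0x2B"], ["0x2608", "0x32"]]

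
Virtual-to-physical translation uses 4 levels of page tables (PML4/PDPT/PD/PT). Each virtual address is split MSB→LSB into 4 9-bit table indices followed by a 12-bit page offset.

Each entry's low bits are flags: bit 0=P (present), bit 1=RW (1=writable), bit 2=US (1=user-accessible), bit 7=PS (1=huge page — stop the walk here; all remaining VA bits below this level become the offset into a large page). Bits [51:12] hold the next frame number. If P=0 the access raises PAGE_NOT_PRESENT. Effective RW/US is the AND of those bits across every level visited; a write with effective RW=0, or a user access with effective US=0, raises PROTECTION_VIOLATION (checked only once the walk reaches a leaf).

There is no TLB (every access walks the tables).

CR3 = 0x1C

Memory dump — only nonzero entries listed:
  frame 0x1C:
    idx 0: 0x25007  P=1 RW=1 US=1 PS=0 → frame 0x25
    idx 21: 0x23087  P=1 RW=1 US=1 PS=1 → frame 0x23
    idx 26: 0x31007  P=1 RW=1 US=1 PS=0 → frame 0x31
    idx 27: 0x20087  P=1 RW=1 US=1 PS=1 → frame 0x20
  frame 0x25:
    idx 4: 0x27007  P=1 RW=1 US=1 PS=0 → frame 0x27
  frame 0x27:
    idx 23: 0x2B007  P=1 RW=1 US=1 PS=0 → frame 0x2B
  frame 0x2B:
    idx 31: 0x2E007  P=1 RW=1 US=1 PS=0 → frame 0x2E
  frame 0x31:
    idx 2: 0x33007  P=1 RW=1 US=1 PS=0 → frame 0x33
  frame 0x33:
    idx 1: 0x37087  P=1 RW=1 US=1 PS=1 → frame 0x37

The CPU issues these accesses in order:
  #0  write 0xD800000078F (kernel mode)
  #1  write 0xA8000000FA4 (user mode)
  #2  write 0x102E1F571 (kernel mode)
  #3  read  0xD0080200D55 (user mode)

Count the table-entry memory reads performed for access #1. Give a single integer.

Walk each access:
#0 VA=0xD800000078F (w,kernel):
  lvl0: tbl 0x1C, slot 27 ⇒ 0x20087 (P1/RW1/US1/PS1)
  ✓ 0x2078F (huge @L0)  — 1 lookups
#1 VA=0xA8000000FA4 (w,user):
  lvl0: tbl 0x1C, slot 21 ⇒ 0x23087 (P1/RW1/US1/PS1)
  ✓ 0x23FA4 (huge @L0)  — 1 lookups
#2 VA=0x102E1F571 (w,kernel):
  lvl0: tbl 0x1C, slot 0 ⇒ 0x25007 (P1/RW1/US1/PS0)
  lvl1: tbl 0x25, slot 4 ⇒ 0x27007 (P1/RW1/US1/PS0)
  lvl2: tbl 0x27, slot 23 ⇒ 0x2B007 (P1/RW1/US1/PS0)
  lvl3: tbl 0x2B, slot 31 ⇒ 0x2E007 (P1/RW1/US1/PS0)
  ✓ 0x2E571  — 4 lookups
#3 VA=0xD0080200D55 (r,user):
  lvl0: tbl 0x1C, slot 26 ⇒ 0x31007 (P1/RW1/US1/PS0)
  lvl1: tbl 0x31, slot 2 ⇒ 0x33007 (P1/RW1/US1/PS0)
  lvl2: tbl 0x33, slot 1 ⇒ 0x37087 (P1/RW1/US1/PS1)
  ✓ 0x37D55 (huge @L2)  — 3 lookups

Entries read for #1: 1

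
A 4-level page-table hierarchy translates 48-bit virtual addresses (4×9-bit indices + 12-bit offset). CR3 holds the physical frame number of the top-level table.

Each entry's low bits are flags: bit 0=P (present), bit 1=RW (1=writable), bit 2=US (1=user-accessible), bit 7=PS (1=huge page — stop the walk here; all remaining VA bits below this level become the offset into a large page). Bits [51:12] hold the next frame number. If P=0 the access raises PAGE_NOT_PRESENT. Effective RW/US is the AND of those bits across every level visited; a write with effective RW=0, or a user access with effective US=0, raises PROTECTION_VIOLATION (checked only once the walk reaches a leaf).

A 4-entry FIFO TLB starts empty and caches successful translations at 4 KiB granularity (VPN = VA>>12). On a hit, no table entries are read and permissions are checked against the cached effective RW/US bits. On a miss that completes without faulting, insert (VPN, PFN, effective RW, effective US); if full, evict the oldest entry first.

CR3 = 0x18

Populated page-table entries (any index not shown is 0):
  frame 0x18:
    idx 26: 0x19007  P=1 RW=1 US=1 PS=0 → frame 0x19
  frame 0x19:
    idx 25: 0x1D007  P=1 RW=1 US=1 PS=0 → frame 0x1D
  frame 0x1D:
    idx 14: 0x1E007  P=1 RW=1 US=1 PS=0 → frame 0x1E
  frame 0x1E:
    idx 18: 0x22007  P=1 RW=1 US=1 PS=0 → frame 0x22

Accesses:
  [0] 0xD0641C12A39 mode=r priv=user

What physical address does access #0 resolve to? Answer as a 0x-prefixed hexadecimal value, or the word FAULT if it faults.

Per-access translation:
#0 VA=0xD0641C12A39 (r,user):
  [0] read 0x18 idx=26: raw=0x19007 flags P=1 W=1 U=1 S=0
  [1] read 0x19 idx=25: raw=0x1D007 flags P=1 W=1 U=1 S=0
  [2] read 0x1D idx=14: raw=0x1E007 flags P=1 W=1 U=1 S=0
  [3] read 0x1E idx=18: raw=0x22007 flags P=1 W=1 U=1 S=0
  ⇒ phys 0x22A39  [4 reads]

Access #0 PA: 0x22A39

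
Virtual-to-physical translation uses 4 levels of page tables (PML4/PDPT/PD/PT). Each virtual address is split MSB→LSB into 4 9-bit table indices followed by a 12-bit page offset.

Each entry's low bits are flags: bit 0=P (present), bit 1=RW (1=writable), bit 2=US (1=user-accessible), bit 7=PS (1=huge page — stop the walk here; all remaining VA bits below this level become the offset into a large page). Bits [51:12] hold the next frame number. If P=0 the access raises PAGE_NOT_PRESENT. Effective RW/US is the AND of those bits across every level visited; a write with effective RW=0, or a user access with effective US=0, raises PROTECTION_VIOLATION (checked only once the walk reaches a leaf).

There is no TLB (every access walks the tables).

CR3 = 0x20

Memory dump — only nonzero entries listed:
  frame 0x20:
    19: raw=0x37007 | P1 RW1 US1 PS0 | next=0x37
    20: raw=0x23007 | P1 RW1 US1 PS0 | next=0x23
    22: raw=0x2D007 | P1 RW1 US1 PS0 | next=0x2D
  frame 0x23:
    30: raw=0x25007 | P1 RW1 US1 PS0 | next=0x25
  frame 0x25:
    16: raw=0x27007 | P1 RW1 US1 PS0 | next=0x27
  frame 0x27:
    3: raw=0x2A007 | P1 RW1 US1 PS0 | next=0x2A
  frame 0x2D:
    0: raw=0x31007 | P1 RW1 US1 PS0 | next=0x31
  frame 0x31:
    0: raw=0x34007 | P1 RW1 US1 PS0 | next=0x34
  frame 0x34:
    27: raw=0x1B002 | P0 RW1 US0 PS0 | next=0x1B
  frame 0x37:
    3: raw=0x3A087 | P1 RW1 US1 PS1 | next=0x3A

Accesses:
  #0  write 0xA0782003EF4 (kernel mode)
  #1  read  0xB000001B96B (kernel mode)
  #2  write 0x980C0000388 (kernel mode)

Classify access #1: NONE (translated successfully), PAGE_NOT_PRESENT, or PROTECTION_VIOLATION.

Per-access translation:
#0 VA=0xA0782003EF4 (w,kernel):
  L0: frame=0x20 idx=20 entry=0x23007 [P=1 RW=1 US=1 PS=0]
  L1: frame=0x23 idx=30 entry=0x25007 [P=1 RW=1 US=1 PS=0]
  L2: frame=0x25 idx=16 entry=0x27007 [P=1 RW=1 US=1 PS=0]
  L3: frame=0x27 idx=3 entry=0x2A007 [P=1 RW=1 US=1 PS=0]
  ✓ 0x2AEF4  — 4 lookups
#1 VA=0xB000001B96B (r,kernel):
  L0: frame=0x20 idx=22 entry=0x2D007 [P=1 RW=1 US=1 PS=0]
  L1: frame=0x2D idx=0 entry=0x31007 [P=1 RW=1 US=1 PS=0]
  L2: frame=0x31 idx=0 entry=0x34007 [P=1 RW=1 US=1 PS=0]
  L3: frame=0x34 idx=27 entry=0x1B002 [P=0 RW=1 US=0 PS=0]
  ⇒ fault: PAGE_NOT_PRESENT  — 4 lookups
#2 VA=0x980C0000388 (w,kernel):
  L0: frame=0x20 idx=19 entry=0x37007 [P=1 RW=1 US=1 PS=0]
  L1: frame=0x37 idx=3 entry=0x3A087 [P=1 RW=1 US=1 PS=1]
  ✓ 0x3A388 (huge @L1)  — 2 lookups

Access #1 fault: PAGE_NOT_PRESENT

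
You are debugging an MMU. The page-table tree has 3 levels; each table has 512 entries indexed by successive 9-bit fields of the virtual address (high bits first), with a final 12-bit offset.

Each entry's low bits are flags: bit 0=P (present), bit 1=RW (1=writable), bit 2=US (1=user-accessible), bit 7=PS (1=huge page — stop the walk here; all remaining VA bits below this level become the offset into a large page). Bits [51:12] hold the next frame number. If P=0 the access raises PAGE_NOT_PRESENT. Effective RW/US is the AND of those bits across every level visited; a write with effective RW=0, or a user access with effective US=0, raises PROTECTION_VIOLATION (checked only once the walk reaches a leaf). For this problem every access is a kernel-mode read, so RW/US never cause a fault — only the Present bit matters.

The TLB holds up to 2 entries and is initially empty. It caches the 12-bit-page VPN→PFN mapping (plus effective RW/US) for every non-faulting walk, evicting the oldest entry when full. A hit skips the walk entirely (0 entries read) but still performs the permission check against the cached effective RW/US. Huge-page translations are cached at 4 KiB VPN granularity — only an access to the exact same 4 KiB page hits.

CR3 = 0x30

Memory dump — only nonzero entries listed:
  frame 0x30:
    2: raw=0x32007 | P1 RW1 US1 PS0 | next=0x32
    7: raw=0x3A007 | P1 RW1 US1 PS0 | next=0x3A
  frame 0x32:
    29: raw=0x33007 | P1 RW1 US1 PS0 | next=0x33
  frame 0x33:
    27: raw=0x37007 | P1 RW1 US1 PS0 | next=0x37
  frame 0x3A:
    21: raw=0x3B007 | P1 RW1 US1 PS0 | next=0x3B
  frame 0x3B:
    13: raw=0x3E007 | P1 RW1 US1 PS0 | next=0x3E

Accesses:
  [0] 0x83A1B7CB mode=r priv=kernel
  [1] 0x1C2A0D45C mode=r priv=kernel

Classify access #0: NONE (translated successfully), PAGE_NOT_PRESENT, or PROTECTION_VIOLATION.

Walk each access:
#0 VA=0x83A1B7CB (r,kernel):
  lvl0: tbl 0x30, slot 2 ⇒ 0x32007 (P1/RW1/US1/PS0)
  lvl1: tbl 0x32, slot 29 ⇒ 0x33007 (P1/RW1/US1/PS0)
  lvl2: tbl 0x33, slot 27 ⇒ 0x37007 (P1/RW1/US1/PS0)
  ⇒ phys 0x377CB  [3 reads]
#1 VA=0x1C2A0D45C (r,kernel):
  lvl0: tbl 0x30, slot 7 ⇒ 0x3A007 (P1/RW1/US1/PS0)
  lvl1: tbl 0x3A, slot 21 ⇒ 0x3B007 (P1/RW1/US1/PS0)
  lvl2: tbl 0x3B, slot 13 ⇒ 0x3E007 (P1/RW1/US1/PS0)
  ⇒ phys 0x3E45C  [3 reads]

Access #0 fault: NONE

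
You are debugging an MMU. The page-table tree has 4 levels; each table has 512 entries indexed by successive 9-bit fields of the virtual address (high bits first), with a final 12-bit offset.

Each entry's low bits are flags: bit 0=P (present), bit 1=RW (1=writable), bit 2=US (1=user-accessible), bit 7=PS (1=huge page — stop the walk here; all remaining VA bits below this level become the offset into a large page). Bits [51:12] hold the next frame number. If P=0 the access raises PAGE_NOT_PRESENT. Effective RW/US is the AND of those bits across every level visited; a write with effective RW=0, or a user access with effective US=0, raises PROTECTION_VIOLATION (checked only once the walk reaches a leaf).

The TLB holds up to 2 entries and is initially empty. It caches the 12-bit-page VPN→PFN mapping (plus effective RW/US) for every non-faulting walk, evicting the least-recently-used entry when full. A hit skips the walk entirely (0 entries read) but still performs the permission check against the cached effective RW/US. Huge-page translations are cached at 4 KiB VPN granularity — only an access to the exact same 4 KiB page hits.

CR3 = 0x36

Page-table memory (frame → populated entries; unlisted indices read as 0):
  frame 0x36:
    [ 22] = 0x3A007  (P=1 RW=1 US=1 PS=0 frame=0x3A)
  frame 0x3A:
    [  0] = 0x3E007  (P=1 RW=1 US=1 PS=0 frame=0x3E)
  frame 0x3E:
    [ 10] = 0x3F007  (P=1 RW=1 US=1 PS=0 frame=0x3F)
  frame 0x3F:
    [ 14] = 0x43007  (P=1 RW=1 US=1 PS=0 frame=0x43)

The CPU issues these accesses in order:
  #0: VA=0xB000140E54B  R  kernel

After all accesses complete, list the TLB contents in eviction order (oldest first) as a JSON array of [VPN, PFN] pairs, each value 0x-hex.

Per-access translation:
#0 VA=0xB000140E54B (r,kernel):
  L0: frame=0x36 idx=22 entry=0x3A007 [P=1 RW=1 US=1 PS=0]
  L1: frame=0x3A idx=0 entry=0x3E007 [P=1 RW=1 US=1 PS=0]
  L2: frame=0x3E idx=10 entry=0x3F007 [P=1 RW=1 US=1 PS=0]
  L3: frame=0x3F idx=14 entry=0x43007 [P=1 RW=1 US=1 PS=0]
  ⇒ phys 0x4354B  [4 reads]

TLB: [["0xB000140E", "0x43"]]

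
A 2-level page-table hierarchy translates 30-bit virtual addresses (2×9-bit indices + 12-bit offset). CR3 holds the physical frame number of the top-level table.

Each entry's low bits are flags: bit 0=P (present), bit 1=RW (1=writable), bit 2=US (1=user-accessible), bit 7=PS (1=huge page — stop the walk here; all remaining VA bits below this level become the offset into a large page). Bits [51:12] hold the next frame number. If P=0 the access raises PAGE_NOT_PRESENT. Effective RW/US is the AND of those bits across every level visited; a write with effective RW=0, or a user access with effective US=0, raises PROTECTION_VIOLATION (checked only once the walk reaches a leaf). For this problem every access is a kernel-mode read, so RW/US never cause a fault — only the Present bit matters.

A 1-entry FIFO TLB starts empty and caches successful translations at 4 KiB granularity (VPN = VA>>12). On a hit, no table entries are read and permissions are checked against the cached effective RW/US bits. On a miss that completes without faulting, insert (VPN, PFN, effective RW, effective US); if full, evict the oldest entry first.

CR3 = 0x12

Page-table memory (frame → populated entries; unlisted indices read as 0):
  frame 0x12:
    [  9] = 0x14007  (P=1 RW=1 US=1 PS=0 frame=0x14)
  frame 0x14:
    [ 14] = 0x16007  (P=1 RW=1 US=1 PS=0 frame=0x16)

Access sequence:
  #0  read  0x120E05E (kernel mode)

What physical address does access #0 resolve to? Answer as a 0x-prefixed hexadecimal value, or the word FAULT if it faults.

Trace:
#0 VA=0x120E05E (r,kernel):
  [0] read 0x12 idx=9: raw=0x14007 flags P=1 W=1 U=1 S=0
  [1] read 0x14 idx=14: raw=0x16007 flags P=1 W=1 U=1 S=0
  ✓ 0x1605E  — 2 lookups

Access #0 PA: 0x1605E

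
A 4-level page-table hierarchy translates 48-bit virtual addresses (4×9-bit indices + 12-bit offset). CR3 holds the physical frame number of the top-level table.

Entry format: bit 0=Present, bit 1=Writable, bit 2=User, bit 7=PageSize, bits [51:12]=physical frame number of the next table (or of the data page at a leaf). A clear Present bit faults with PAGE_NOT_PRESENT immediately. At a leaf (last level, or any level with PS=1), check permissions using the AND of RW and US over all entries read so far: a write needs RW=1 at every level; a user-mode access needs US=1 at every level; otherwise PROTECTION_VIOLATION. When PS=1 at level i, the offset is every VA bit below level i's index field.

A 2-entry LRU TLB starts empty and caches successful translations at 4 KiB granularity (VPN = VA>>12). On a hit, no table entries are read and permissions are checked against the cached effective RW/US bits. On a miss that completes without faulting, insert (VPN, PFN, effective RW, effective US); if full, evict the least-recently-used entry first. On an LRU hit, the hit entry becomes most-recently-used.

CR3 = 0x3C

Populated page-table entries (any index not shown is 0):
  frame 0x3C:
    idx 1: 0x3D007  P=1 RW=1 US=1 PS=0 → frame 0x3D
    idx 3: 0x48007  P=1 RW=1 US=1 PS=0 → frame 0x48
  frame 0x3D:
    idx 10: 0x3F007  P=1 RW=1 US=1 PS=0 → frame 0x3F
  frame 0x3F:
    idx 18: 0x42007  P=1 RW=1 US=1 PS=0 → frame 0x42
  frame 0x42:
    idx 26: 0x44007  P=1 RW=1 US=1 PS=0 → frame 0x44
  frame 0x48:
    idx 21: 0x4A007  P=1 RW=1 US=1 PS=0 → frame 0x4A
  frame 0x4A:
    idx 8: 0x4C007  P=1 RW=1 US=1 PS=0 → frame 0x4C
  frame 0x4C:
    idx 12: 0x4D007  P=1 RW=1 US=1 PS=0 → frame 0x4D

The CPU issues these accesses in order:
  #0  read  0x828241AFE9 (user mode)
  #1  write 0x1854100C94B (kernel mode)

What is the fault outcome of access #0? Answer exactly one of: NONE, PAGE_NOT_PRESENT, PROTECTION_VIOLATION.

Trace:
#0 VA=0x828241AFE9 (r,user):
  [0] read 0x3C idx=1: raw=0x3D007 flags P=1 W=1 U=1 S=0
  [1] read 0x3D idx=10: raw=0x3F007 flags P=1 W=1 U=1 S=0
  [2] read 0x3F idx=18: raw=0x42007 flags P=1 W=1 U=1 S=0
  [3] read 0x42 idx=26: raw=0x44007 flags P=1 W=1 U=1 S=0
  → PA=0x44FE9  (4 entries read)
#1 VA=0x1854100C94B (w,kernel):
  [0] read 0x3C idx=3: raw=0x48007 flags P=1 W=1 U=1 S=0
  [1] read 0x48 idx=21: raw=0x4A007 flags P=1 W=1 U=1 S=0
  [2] read 0x4A idx=8: raw=0x4C007 flags P=1 W=1 U=1 S=0
  [3] read 0x4C idx=12: raw=0x4D007 flags P=1 W=1 U=1 S=0
  → PA=0x4D94B  (4 entries read)

Access #0 fault: NONE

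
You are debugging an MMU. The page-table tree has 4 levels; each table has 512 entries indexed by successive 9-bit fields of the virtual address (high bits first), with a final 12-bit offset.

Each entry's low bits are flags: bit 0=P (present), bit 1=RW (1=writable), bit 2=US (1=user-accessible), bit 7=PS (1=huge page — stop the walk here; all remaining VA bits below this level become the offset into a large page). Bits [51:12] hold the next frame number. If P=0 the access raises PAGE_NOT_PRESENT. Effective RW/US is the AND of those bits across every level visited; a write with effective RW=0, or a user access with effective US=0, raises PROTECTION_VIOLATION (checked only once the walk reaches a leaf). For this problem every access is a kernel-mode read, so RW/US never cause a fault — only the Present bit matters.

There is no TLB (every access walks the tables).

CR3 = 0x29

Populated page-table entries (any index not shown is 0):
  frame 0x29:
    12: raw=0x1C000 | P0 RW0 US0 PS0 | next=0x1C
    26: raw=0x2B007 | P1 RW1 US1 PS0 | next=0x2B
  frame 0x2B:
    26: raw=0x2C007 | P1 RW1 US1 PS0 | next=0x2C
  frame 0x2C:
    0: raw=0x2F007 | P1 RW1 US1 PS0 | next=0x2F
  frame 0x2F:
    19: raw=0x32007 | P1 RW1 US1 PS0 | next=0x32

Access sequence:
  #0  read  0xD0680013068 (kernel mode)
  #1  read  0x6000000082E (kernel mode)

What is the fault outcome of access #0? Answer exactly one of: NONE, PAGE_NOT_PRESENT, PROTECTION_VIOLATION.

Walk each access:
#0 VA=0xD0680013068 (r,kernel):
  L0: frame=0x29 idx=26 entry=0x2B007 [P=1 RW=1 US=1 PS=0]
  L1: frame=0x2B idx=26 entry=0x2C007 [P=1 RW=1 US=1 PS=0]
  L2: frame=0x2C idx=0 entry=0x2F007 [P=1 RW=1 US=1 PS=0]
  L3: frame=0x2F idx=19 entry=0x32007 [P=1 RW=1 US=1 PS=0]
  ⇒ phys 0x32068  [4 reads]
#1 VA=0x6000000082E (r,kernel):
  L0: frame=0x29 idx=12 entry=0x1C000 [P=0 RW=0 US=0 PS=0]
  ✗ PAGE_NOT_PRESENT  [1 reads]

Access #0 fault: NONE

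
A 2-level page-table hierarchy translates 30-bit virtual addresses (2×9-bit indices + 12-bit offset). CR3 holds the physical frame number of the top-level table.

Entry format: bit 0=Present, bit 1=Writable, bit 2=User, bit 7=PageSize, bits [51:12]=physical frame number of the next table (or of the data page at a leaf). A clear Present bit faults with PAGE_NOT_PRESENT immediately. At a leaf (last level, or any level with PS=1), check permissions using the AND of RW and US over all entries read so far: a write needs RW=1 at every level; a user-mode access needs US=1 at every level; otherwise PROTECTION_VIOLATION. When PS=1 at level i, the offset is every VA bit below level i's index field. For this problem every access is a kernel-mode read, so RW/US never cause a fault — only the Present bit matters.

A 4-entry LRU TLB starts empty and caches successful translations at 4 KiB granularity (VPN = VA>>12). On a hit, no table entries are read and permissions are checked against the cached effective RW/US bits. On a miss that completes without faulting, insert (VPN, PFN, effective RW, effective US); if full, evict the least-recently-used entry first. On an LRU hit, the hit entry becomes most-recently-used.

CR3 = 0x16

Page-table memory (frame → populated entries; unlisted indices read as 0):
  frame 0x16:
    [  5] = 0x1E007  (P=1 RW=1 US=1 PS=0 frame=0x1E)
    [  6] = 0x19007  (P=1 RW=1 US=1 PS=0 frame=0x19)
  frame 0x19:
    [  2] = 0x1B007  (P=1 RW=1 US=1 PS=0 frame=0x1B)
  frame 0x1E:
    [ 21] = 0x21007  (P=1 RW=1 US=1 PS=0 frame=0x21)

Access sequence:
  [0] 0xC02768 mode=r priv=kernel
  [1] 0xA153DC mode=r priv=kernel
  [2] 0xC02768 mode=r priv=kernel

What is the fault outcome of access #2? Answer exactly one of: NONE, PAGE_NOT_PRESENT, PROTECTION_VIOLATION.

Per-access translation:
#0 VA=0xC02768 (r,kernel):
  L0: frame=0x16 idx=6 entry=0x19007 [P=1 RW=1 US=1 PS=0]
  L1: frame=0x19 idx=2 entry=0x1B007 [P=1 RW=1 US=1 PS=0]
  ✓ 0x1B768  — 2 lookups
#1 VA=0xA153DC (r,kernel):
  L0: frame=0x16 idx=5 entry=0x1E007 [P=1 RW=1 US=1 PS=0]
  L1: frame=0x1E idx=21 entry=0x21007 [P=1 RW=1 US=1 PS=0]
  ✓ 0x213DC  — 2 lookups
#2 VA=0xC02768 (r,kernel):
  TLB hit vpn=0xC02 → PA=0x1B768

Access #2 fault: NONE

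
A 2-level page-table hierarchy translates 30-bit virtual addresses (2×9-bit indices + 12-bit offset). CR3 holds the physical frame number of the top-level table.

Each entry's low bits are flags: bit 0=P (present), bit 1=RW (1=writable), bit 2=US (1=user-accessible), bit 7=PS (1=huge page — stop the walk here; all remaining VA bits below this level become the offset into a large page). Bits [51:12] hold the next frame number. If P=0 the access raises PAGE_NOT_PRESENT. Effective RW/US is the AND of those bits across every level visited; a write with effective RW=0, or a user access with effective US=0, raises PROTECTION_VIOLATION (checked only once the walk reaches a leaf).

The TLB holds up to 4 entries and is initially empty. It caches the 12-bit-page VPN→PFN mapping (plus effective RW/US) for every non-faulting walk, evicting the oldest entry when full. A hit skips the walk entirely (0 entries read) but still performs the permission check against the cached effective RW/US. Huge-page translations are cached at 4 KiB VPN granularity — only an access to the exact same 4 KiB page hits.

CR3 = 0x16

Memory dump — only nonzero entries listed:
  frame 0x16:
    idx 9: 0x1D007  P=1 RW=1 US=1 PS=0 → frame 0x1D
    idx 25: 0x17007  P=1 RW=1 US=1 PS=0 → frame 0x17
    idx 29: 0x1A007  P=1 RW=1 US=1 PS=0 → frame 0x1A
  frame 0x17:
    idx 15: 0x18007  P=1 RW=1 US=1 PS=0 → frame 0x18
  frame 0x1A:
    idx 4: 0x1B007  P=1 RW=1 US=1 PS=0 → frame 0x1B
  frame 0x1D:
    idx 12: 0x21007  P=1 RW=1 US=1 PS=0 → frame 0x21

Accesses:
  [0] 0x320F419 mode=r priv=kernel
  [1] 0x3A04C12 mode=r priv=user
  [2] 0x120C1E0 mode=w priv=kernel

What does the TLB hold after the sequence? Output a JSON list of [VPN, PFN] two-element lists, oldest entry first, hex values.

Walk each access:
#0 VA=0x320F419 (r,kernel):
  L0 @0x16[25] → 0x17007  P=1,RW=1,US=1,PS=0
  L1 @0x17[15] → 0x18007  P=1,RW=1,US=1,PS=0
  ⇒ phys 0x18419  [2 reads]
#1 VA=0x3A04C12 (r,user):
  L0 @0x16[29] → 0x1A007  P=1,RW=1,US=1,PS=0
  L1 @0x1A[4] → 0x1B007  P=1,RW=1,US=1,PS=0
  ⇒ phys 0x1BC12  [2 reads]
#2 VA=0x120C1E0 (w,kernel):
  L0 @0x16[9] → 0x1D007  P=1,RW=1,US=1,PS=0
  L1 @0x1D[12] → 0x21007  P=1,RW=1,US=1,PS=0
  ⇒ phys 0x211E0  [2 reads]

TLB: [["0x320F", "0x18"], ["0x3A04", "0x1B"], ["0x120C", "0x21"]]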